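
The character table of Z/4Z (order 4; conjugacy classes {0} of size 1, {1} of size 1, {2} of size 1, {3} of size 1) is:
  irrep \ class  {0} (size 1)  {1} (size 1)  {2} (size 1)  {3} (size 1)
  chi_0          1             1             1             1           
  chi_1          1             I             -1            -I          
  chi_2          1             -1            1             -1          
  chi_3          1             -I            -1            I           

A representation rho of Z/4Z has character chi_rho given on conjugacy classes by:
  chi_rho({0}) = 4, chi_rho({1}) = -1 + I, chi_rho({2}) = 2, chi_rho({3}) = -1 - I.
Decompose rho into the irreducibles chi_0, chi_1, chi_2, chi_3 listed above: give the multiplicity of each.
Multiplicities: chi_0: 1, chi_1: 1, chi_2: 2, chi_3: 0.

Why: Use <chi_rho, chi> = (1/|G|) sum_C |C| * chi_rho(C) * conj(chi(C)) with |G| = 4 for each irreducible chi in the table:
  <chi_rho, chi_0> = (1/4)[1*(4)*conj(1) + 1*(-1 + I)*conj(1) + 1*(2)*conj(1) + 1*(-1 - I)*conj(1)]
      = (1/4)[(4) + (-1 + I) + (2) + (-1 - I)] = 4/4 = 1
  <chi_rho, chi_1> = (1/4)[1*(4)*conj(1) + 1*(-1 + I)*conj(I) + 1*(2)*conj(-1) + 1*(-1 - I)*conj(-I)]
      = (1/4)[(4) + (1 + I) + (-2) + (1 - I)] = 4/4 = 1
  <chi_rho, chi_2> = (1/4)[1*(4)*conj(1) + 1*(-1 + I)*conj(-1) + 1*(2)*conj(1) + 1*(-1 - I)*conj(-1)]
      = (1/4)[(4) + (1 - I) + (2) + (1 + I)] = 8/4 = 2
  <chi_rho, chi_3> = (1/4)[1*(4)*conj(1) + 1*(-1 + I)*conj(-I) + 1*(2)*conj(-1) + 1*(-1 - I)*conj(I)]
      = (1/4)[(4) + (-1 - I) + (-2) + (-1 + I)] = 0/4 = 0
(Exp terms are combined using exp(i*s)*conj(exp(i*t)) = exp(i*(s-t)), and sums of them are collapsed using the identity that for every m > 1 the m distinct m-th roots of unity sum to 0, e.g. 1 + exp(2*I*pi/3) + exp(-2*I*pi/3) = 0.)
Dimension check: dim(rho) = sum (mult * dim) = 1*1 + 1*1 + 2*1 + 0*1 = 4 = chi_rho(e) = 4.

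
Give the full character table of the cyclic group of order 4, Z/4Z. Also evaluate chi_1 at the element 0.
Character table of Z/4Z (irreps indexed chi_0,...,chi_3 with chi_k(m) = zeta_4^(k*m), zeta_4 = exp(2*pi*i/4)):
  irrep \ class  {0} (size 1)  {1} (size 1)  {2} (size 1)  {3} (size 1)
  chi_0          1             1             1             1           
  chi_1          1             I             -1            -I          
  chi_2          1             -1            1             -1          
  chi_3          1             -I            -1            I           

Spot check: chi_1(0) = zeta_4^(1*0) = zeta_4^0 = 1.

Explanation: Z/4Z is abelian, so all 4 irreducible complex representations are 1-dimensional. They are given by chi_k(m) = zeta_4^(k*m) for k = 0,...,3. Row orthogonality: sum_m chi_k(m) conj(chi_l(m)) = 4 * [k = l].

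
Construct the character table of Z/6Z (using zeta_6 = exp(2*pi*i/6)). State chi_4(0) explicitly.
Character table of Z/6Z (irreps indexed chi_0,...,chi_5 with chi_k(m) = zeta_6^(k*m), zeta_6 = exp(2*pi*i/6)):
  irrep \ class  {0} (size 1)  {1} (size 1)    {2} (size 1)    {3} (size 1)  {4} (size 1)    {5} (size 1)  
  chi_0          1             1               1               1             1               1             
  chi_1          1             exp(I*pi/3)     exp(2*I*pi/3)   -1            exp(-2*I*pi/3)  exp(-I*pi/3)  
  chi_2          1             exp(2*I*pi/3)   exp(-2*I*pi/3)  1             exp(2*I*pi/3)   exp(-2*I*pi/3)
  chi_3          1             -1              1               -1            1               -1            
  chi_4          1             exp(-2*I*pi/3)  exp(2*I*pi/3)   1             exp(-2*I*pi/3)  exp(2*I*pi/3) 
  chi_5          1             exp(-I*pi/3)    exp(-2*I*pi/3)  -1            exp(2*I*pi/3)   exp(I*pi/3)   

Spot check: chi_4(0) = zeta_6^(4*0) = zeta_6^0 = 1.

Justification: Z/6Z is abelian, so all 6 irreducible complex representations are 1-dimensional. They are given by chi_k(m) = zeta_6^(k*m) for k = 0,...,5. Row orthogonality: sum_m chi_k(m) conj(chi_l(m)) = 6 * [k = l].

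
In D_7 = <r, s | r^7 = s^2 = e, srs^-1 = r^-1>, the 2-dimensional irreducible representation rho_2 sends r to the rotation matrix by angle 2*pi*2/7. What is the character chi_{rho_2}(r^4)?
chi_{rho_2}(r^4) = 2*cos(2*pi*2*4/7) = 2*cos(16*pi/7)

Working: rho_2(r^4) is rotation by angle 2*pi*2*4/7, whose trace is 2*cos(2*pi*2*4/7) = 2*cos(16*pi/7).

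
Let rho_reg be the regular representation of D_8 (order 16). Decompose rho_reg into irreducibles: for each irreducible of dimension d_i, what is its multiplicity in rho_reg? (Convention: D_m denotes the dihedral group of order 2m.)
Each irreducible V_i of dimension d_i appears with multiplicity d_i, i.e. rho_reg = (direct sum over all irreducibles V_i) d_i V_i. The irreducible dimensions for D_8 are 1, 1, 1, 1, 2, 2, 2: 4 irreducibles of dimension 1, each with multiplicity 1; 3 irreducibles of dimension 2, each with multiplicity 2. Total dimension 4*1*1 + 3*2*2 = 16 = |G|.

Details: General theorem: in the regular representation of a finite group G, each irreducible appears with multiplicity equal to its dimension. Check: dim(rho_reg) = sum d_i^2 = 1 + 1 + 1 + 1 + 4 + 4 + 4 = 16 = |G|.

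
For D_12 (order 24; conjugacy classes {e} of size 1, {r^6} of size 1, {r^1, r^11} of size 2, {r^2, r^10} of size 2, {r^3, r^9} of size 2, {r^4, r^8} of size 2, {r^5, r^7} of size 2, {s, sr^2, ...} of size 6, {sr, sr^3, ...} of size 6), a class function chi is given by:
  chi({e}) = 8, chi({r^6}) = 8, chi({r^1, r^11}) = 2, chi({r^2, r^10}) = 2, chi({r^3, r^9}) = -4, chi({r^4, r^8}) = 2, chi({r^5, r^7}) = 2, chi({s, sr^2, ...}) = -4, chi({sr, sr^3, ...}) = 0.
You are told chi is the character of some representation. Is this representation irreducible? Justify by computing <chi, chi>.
Not irreducible (reducible): <chi, chi> = 12 > 1.

Reasoning: <chi, chi> = (1/|G|) sum_C |C| * |chi(C)|^2 = (1/24)[1*|8|^2 + 1*|8|^2 + 2*|2|^2 + 2*|2|^2 + 2*|-4|^2 + 2*|2|^2 + 2*|2|^2 + 6*|-4|^2 + 6*|0|^2]
  = (1/24)[(64) + (64) + (8) + (8) + (32) + (8) + (8) + (96) + (0)] = 288/24 = 12.
A character is irreducible iff <chi, chi> = 1, so this representation is reducible.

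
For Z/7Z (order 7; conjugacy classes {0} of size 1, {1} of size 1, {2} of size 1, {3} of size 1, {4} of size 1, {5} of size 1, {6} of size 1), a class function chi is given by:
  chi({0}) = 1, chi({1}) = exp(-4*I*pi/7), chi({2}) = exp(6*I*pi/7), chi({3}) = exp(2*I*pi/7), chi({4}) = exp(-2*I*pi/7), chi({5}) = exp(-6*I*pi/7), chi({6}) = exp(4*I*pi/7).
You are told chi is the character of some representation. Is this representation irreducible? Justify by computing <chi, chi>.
Irreducible: <chi, chi> = 1.

Justification: <chi, chi> = (1/|G|) sum_C |C| * |chi(C)|^2 = (1/7)[1*|1|^2 + 1*|exp(-4*I*pi/7)|^2 + 1*|exp(6*I*pi/7)|^2 + 1*|exp(2*I*pi/7)|^2 + 1*|exp(-2*I*pi/7)|^2 + 1*|exp(-6*I*pi/7)|^2 + 1*|exp(4*I*pi/7)|^2]
  = (1/7)[(1) + (1) + (1) + (1) + (1) + (1) + (1)] = 7/7 = 1.
(Exp terms are combined using exp(i*s)*conj(exp(i*t)) = exp(i*(s-t)), and sums of them are collapsed using the identity that for every m > 1 the m distinct m-th roots of unity sum to 0, e.g. 1 + exp(2*I*pi/3) + exp(-2*I*pi/3) = 0.)
A character is irreducible iff <chi, chi> = 1, so this representation is irreducible.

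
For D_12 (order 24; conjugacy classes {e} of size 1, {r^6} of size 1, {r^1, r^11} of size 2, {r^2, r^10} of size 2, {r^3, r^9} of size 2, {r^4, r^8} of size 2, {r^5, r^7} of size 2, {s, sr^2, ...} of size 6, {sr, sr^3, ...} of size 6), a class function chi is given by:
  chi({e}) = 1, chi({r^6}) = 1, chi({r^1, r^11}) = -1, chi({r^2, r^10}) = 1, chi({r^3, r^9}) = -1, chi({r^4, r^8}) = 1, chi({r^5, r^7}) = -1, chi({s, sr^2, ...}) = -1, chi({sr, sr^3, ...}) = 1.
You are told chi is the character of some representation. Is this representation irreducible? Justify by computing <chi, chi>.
Irreducible: <chi, chi> = 1.

Explanation: <chi, chi> = (1/|G|) sum_C |C| * |chi(C)|^2 = (1/24)[1*|1|^2 + 1*|1|^2 + 2*|-1|^2 + 2*|1|^2 + 2*|-1|^2 + 2*|1|^2 + 2*|-1|^2 + 6*|-1|^2 + 6*|1|^2]
  = (1/24)[(1) + (1) + (2) + (2) + (2) + (2) + (2) + (6) + (6)] = 24/24 = 1.
A character is irreducible iff <chi, chi> = 1, so this representation is irreducible.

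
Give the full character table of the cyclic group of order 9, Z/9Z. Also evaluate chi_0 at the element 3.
Character table of Z/9Z (irreps indexed chi_0,...,chi_8 with chi_k(m) = zeta_9^(k*m), zeta_9 = exp(2*pi*i/9)):
  irrep \ class  {0} (size 1)  {1} (size 1)    {2} (size 1)    {3} (size 1)    {4} (size 1)    {5} (size 1)    {6} (size 1)    {7} (size 1)    {8} (size 1)  
  chi_0          1             1               1               1               1               1               1               1               1             
  chi_1          1             exp(2*I*pi/9)   exp(4*I*pi/9)   exp(2*I*pi/3)   exp(8*I*pi/9)   exp(-8*I*pi/9)  exp(-2*I*pi/3)  exp(-4*I*pi/9)  exp(-2*I*pi/9)
  chi_2          1             exp(4*I*pi/9)   exp(8*I*pi/9)   exp(-2*I*pi/3)  exp(-2*I*pi/9)  exp(2*I*pi/9)   exp(2*I*pi/3)   exp(-8*I*pi/9)  exp(-4*I*pi/9)
  chi_3          1             exp(2*I*pi/3)   exp(-2*I*pi/3)  1               exp(2*I*pi/3)   exp(-2*I*pi/3)  1               exp(2*I*pi/3)   exp(-2*I*pi/3)
  chi_4          1             exp(8*I*pi/9)   exp(-2*I*pi/9)  exp(2*I*pi/3)   exp(-4*I*pi/9)  exp(4*I*pi/9)   exp(-2*I*pi/3)  exp(2*I*pi/9)   exp(-8*I*pi/9)
  chi_5          1             exp(-8*I*pi/9)  exp(2*I*pi/9)   exp(-2*I*pi/3)  exp(4*I*pi/9)   exp(-4*I*pi/9)  exp(2*I*pi/3)   exp(-2*I*pi/9)  exp(8*I*pi/9) 
  chi_6          1             exp(-2*I*pi/3)  exp(2*I*pi/3)   1               exp(-2*I*pi/3)  exp(2*I*pi/3)   1               exp(-2*I*pi/3)  exp(2*I*pi/3) 
  chi_7          1             exp(-4*I*pi/9)  exp(-8*I*pi/9)  exp(2*I*pi/3)   exp(2*I*pi/9)   exp(-2*I*pi/9)  exp(-2*I*pi/3)  exp(8*I*pi/9)   exp(4*I*pi/9) 
  chi_8          1             exp(-2*I*pi/9)  exp(-4*I*pi/9)  exp(-2*I*pi/3)  exp(-8*I*pi/9)  exp(8*I*pi/9)   exp(2*I*pi/3)   exp(4*I*pi/9)   exp(2*I*pi/9) 

Spot check: chi_0(3) = zeta_9^(0*3) = zeta_9^0 = 1.

Proof sketch: Z/9Z is abelian, so all 9 irreducible complex representations are 1-dimensional. They are given by chi_k(m) = zeta_9^(k*m) for k = 0,...,8. Row orthogonality: sum_m chi_k(m) conj(chi_l(m)) = 9 * [k = l].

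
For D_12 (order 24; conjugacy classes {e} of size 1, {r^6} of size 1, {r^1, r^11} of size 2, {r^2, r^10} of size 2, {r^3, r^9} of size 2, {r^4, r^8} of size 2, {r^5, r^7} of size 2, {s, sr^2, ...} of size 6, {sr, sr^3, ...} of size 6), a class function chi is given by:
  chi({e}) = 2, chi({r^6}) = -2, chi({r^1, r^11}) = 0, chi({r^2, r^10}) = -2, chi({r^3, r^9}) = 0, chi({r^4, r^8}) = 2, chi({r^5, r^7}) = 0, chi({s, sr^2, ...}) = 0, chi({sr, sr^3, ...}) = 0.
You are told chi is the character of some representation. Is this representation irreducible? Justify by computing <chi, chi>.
Irreducible: <chi, chi> = 1.

Reasoning: <chi, chi> = (1/|G|) sum_C |C| * |chi(C)|^2 = (1/24)[1*|2|^2 + 1*|-2|^2 + 2*|0|^2 + 2*|-2|^2 + 2*|0|^2 + 2*|2|^2 + 2*|0|^2 + 6*|0|^2 + 6*|0|^2]
  = (1/24)[(4) + (4) + (0) + (8) + (0) + (8) + (0) + (0) + (0)] = 24/24 = 1.
A character is irreducible iff <chi, chi> = 1, so this representation is irreducible.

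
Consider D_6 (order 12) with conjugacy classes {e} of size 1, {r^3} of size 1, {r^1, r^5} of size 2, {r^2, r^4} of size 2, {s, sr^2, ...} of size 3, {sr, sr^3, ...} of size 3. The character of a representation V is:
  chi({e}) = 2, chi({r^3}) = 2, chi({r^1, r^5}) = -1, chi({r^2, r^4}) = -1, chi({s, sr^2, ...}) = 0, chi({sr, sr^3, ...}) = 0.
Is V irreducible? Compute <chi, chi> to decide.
Irreducible: <chi, chi> = 1.

Details: <chi, chi> = (1/|G|) sum_C |C| * |chi(C)|^2 = (1/12)[1*|2|^2 + 1*|2|^2 + 2*|-1|^2 + 2*|-1|^2 + 3*|0|^2 + 3*|0|^2]
  = (1/12)[(4) + (4) + (2) + (2) + (0) + (0)] = 12/12 = 1.
A character is irreducible iff <chi, chi> = 1, so this representation is irreducible.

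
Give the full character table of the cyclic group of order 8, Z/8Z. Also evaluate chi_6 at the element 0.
Character table of Z/8Z (irreps indexed chi_0,...,chi_7 with chi_k(m) = zeta_8^(k*m), zeta_8 = exp(2*pi*i/8)):
  irrep \ class  {0} (size 1)  {1} (size 1)    {2} (size 1)  {3} (size 1)    {4} (size 1)  {5} (size 1)    {6} (size 1)  {7} (size 1)  
  chi_0          1             1               1             1               1             1               1             1             
  chi_1          1             exp(I*pi/4)     I             exp(3*I*pi/4)   -1            exp(-3*I*pi/4)  -I            exp(-I*pi/4)  
  chi_2          1             I               -1            -I              1             I               -1            -I            
  chi_3          1             exp(3*I*pi/4)   -I            exp(I*pi/4)     -1            exp(-I*pi/4)    I             exp(-3*I*pi/4)
  chi_4          1             -1              1             -1              1             -1              1             -1            
  chi_5          1             exp(-3*I*pi/4)  I             exp(-I*pi/4)    -1            exp(I*pi/4)     -I            exp(3*I*pi/4) 
  chi_6          1             -I              -1            I               1             -I              -1            I             
  chi_7          1             exp(-I*pi/4)    -I            exp(-3*I*pi/4)  -1            exp(3*I*pi/4)   I             exp(I*pi/4)   

Spot check: chi_6(0) = zeta_8^(6*0) = zeta_8^0 = 1.

Proof sketch: Z/8Z is abelian, so all 8 irreducible complex representations are 1-dimensional. They are given by chi_k(m) = zeta_8^(k*m) for k = 0,...,7. Row orthogonality: sum_m chi_k(m) conj(chi_l(m)) = 8 * [k = l].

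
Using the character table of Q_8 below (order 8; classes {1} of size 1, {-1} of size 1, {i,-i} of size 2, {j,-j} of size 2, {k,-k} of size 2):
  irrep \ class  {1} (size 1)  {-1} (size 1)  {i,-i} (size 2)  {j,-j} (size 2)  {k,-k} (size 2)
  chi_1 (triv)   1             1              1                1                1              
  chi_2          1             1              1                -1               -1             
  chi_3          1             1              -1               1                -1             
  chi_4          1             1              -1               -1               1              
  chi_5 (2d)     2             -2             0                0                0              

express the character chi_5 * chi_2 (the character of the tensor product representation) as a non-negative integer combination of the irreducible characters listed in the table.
chi_5 tensor chi_2 = chi_5 (all other irreducibles have multiplicity 0).

Reasoning: The character of a tensor product is the pointwise product (chi_5 * chi_2)(C) = chi_5(C) * chi_2(C):
  {1}: (2)*(1), {-1}: (-2)*(1), {i,-i}: (0)*(1), {j,-j}: (0)*(-1), {k,-k}: (0)*(-1)
so (chi_5 * chi_2) takes values
  {1} -> 2, {-1} -> -2, {i,-i} -> 0, {j,-j} -> 0, {k,-k} -> 0.
Now take the inner product of this character with each irreducible chi from the table, <chi_5*chi_2, chi> = (1/8) sum_C |C| (chi_5*chi_2)(C) conj(chi(C)):
  <chi_5*chi_2, chi_1> = (1/8)[1*(2)*conj(1) + 1*(-2)*conj(1) + 2*(0)*conj(1) + 2*(0)*conj(1) + 2*(0)*conj(1)]
      = (1/8)[(2) + (-2) + (0) + (0) + (0)] = 0/8 = 0
  <chi_5*chi_2, chi_2> = (1/8)[1*(2)*conj(1) + 1*(-2)*conj(1) + 2*(0)*conj(1) + 2*(0)*conj(-1) + 2*(0)*conj(-1)]
      = (1/8)[(2) + (-2) + (0) + (0) + (0)] = 0/8 = 0
  <chi_5*chi_2, chi_3> = (1/8)[1*(2)*conj(1) + 1*(-2)*conj(1) + 2*(0)*conj(-1) + 2*(0)*conj(1) + 2*(0)*conj(-1)]
      = (1/8)[(2) + (-2) + (0) + (0) + (0)] = 0/8 = 0
  <chi_5*chi_2, chi_4> = (1/8)[1*(2)*conj(1) + 1*(-2)*conj(1) + 2*(0)*conj(-1) + 2*(0)*conj(-1) + 2*(0)*conj(1)]
      = (1/8)[(2) + (-2) + (0) + (0) + (0)] = 0/8 = 0
  <chi_5*chi_2, chi_5> = (1/8)[1*(2)*conj(2) + 1*(-2)*conj(-2) + 2*(0)*conj(0) + 2*(0)*conj(0) + 2*(0)*conj(0)]
      = (1/8)[(4) + (4) + (0) + (0) + (0)] = 8/8 = 1
Hence the multiplicities are chi_5: 1. Dimension check: dim(chi_5)*dim(chi_2) = 2*1 = 2 and sum (mult * dim) = 1*2 = 2.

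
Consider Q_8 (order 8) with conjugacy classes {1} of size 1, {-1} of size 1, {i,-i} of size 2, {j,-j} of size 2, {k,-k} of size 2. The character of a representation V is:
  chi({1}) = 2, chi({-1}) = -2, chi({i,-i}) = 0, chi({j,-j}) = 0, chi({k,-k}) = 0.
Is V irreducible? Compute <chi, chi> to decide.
Irreducible: <chi, chi> = 1.

Why: <chi, chi> = (1/|G|) sum_C |C| * |chi(C)|^2 = (1/8)[1*|2|^2 + 1*|-2|^2 + 2*|0|^2 + 2*|0|^2 + 2*|0|^2]
  = (1/8)[(4) + (4) + (0) + (0) + (0)] = 8/8 = 1.
A character is irreducible iff <chi, chi> = 1, so this representation is irreducible.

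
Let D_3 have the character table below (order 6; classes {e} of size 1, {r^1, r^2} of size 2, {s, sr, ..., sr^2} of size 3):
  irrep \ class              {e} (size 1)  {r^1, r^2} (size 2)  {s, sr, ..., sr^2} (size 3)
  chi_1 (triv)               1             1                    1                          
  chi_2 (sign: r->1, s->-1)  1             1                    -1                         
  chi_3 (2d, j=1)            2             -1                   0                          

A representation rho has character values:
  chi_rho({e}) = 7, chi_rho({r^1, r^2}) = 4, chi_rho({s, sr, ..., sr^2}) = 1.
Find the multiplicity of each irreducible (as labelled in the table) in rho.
Multiplicities: chi_1: 3, chi_2: 2, chi_3: 1.

Details: Use <chi_rho, chi> = (1/|G|) sum_C |C| * chi_rho(C) * conj(chi(C)) with |G| = 6 for each irreducible chi in the table:
  <chi_rho, chi_1> = (1/6)[1*(7)*conj(1) + 2*(4)*conj(1) + 3*(1)*conj(1)]
      = (1/6)[(7) + (8) + (3)] = 18/6 = 3
  <chi_rho, chi_2> = (1/6)[1*(7)*conj(1) + 2*(4)*conj(1) + 3*(1)*conj(-1)]
      = (1/6)[(7) + (8) + (-3)] = 12/6 = 2
  <chi_rho, chi_3> = (1/6)[1*(7)*conj(2) + 2*(4)*conj(-1) + 3*(1)*conj(0)]
      = (1/6)[(14) + (-8) + (0)] = 6/6 = 1
Dimension check: dim(rho) = sum (mult * dim) = 3*1 + 2*1 + 1*2 = 7 = chi_rho(e) = 7.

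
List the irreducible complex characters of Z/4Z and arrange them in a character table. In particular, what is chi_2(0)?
Character table of Z/4Z (irreps indexed chi_0,...,chi_3 with chi_k(m) = zeta_4^(k*m), zeta_4 = exp(2*pi*i/4)):
  irrep \ class  {0} (size 1)  {1} (size 1)  {2} (size 1)  {3} (size 1)
  chi_0          1             1             1             1           
  chi_1          1             I             -1            -I          
  chi_2          1             -1            1             -1          
  chi_3          1             -I            -1            I           

Spot check: chi_2(0) = zeta_4^(2*0) = zeta_4^0 = 1.

Justification: Z/4Z is abelian, so all 4 irreducible complex representations are 1-dimensional. They are given by chi_k(m) = zeta_4^(k*m) for k = 0,...,3. Row orthogonality: sum_m chi_k(m) conj(chi_l(m)) = 4 * [k = l].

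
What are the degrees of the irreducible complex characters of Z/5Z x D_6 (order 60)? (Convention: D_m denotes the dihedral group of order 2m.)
Dimensions: 1, 1, 1, 1, 1, 1, 1, 1, 1, 1, 1, 1, 1, 1, 1, 1, 1, 1, 1, 1, 2, 2, 2, 2, 2, 2, 2, 2, 2, 2

Details: There are 30 irreducibles (= number of conjugacy classes). Their dimensions d_i satisfy sum d_i^2 = |G| = 60: 1 + 1 + 1 + 1 + 1 + 1 + 1 + 1 + 1 + 1 + 1 + 1 + 1 + 1 + 1 + 1 + 1 + 1 + 1 + 1 + 4 + 4 + 4 + 4 + 4 + 4 + 4 + 4 + 4 + 4 = 60. (For the product with Z/5Z: each of the 5 1-dim characters of Z/5Z tensors with each irrep of D_6, giving 5 copies of each D_6-dimension.)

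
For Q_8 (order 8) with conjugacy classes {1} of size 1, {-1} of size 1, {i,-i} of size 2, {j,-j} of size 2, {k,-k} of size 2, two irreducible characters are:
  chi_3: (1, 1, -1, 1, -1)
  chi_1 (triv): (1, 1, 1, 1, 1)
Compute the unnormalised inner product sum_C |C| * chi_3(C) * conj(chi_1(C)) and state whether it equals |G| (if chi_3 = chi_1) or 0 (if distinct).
Sum = 0; so <chi_3, chi_1> = 0 (distinct irreducibles are orthogonal).

Justification: Compute term by term over conjugacy classes (|C| * chi_3(C) * conj(chi_1(C))):
  1*(1)*conj(1) + 1*(1)*conj(1) + 2*(-1)*conj(1) + 2*(1)*conj(1) + 2*(-1)*conj(1)
  = (1) + (1) + (-2) + (2) + (-2)
  = 0.
Dividing by |G| = 8 gives 0/8 = 0, matching the row-orthogonality relation <chi_3, chi_1> = [chi_3 = chi_1].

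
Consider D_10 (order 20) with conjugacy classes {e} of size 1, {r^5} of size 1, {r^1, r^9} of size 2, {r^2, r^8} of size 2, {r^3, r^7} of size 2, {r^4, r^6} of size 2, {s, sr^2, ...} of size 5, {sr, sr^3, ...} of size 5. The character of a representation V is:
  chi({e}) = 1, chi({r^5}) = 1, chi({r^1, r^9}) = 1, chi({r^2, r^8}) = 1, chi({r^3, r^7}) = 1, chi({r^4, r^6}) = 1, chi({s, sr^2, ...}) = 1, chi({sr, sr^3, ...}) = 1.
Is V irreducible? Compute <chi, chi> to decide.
Irreducible: <chi, chi> = 1.

Details: <chi, chi> = (1/|G|) sum_C |C| * |chi(C)|^2 = (1/20)[1*|1|^2 + 1*|1|^2 + 2*|1|^2 + 2*|1|^2 + 2*|1|^2 + 2*|1|^2 + 5*|1|^2 + 5*|1|^2]
  = (1/20)[(1) + (1) + (2) + (2) + (2) + (2) + (5) + (5)] = 20/20 = 1.
A character is irreducible iff <chi, chi> = 1, so this representation is irreducible.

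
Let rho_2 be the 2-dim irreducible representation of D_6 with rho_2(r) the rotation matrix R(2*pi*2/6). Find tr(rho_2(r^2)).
chi_{rho_2}(r^2) = 2*cos(2*pi*2*2/6) = -1

Working: rho_2(r^2) is rotation by angle 2*pi*2*2/6, whose trace is 2*cos(2*pi*2*2/6) = -1.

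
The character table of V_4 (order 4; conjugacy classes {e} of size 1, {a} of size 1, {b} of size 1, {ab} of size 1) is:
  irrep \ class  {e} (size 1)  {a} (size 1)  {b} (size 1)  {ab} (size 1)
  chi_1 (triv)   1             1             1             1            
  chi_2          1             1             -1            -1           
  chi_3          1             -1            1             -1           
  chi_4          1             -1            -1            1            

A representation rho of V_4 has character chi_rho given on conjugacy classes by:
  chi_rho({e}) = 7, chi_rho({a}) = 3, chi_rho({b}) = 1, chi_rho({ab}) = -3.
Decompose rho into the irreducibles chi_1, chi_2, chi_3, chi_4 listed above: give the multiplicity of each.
Multiplicities: chi_1: 2, chi_2: 3, chi_3: 2, chi_4: 0.

Proof sketch: Use <chi_rho, chi> = (1/|G|) sum_C |C| * chi_rho(C) * conj(chi(C)) with |G| = 4 for each irreducible chi in the table:
  <chi_rho, chi_1> = (1/4)[1*(7)*conj(1) + 1*(3)*conj(1) + 1*(1)*conj(1) + 1*(-3)*conj(1)]
      = (1/4)[(7) + (3) + (1) + (-3)] = 8/4 = 2
  <chi_rho, chi_2> = (1/4)[1*(7)*conj(1) + 1*(3)*conj(1) + 1*(1)*conj(-1) + 1*(-3)*conj(-1)]
      = (1/4)[(7) + (3) + (-1) + (3)] = 12/4 = 3
  <chi_rho, chi_3> = (1/4)[1*(7)*conj(1) + 1*(3)*conj(-1) + 1*(1)*conj(1) + 1*(-3)*conj(-1)]
      = (1/4)[(7) + (-3) + (1) + (3)] = 8/4 = 2
  <chi_rho, chi_4> = (1/4)[1*(7)*conj(1) + 1*(3)*conj(-1) + 1*(1)*conj(-1) + 1*(-3)*conj(1)]
      = (1/4)[(7) + (-3) + (-1) + (-3)] = 0/4 = 0
Dimension check: dim(rho) = sum (mult * dim) = 2*1 + 3*1 + 2*1 + 0*1 = 7 = chi_rho(e) = 7.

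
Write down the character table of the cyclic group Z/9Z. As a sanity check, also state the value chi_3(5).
Character table of Z/9Z (irreps indexed chi_0,...,chi_8 with chi_k(m) = zeta_9^(k*m), zeta_9 = exp(2*pi*i/9)):
  irrep \ class  {0} (size 1)  {1} (size 1)    {2} (size 1)    {3} (size 1)    {4} (size 1)    {5} (size 1)    {6} (size 1)    {7} (size 1)    {8} (size 1)  
  chi_0          1             1               1               1               1               1               1               1               1             
  chi_1          1             exp(2*I*pi/9)   exp(4*I*pi/9)   exp(2*I*pi/3)   exp(8*I*pi/9)   exp(-8*I*pi/9)  exp(-2*I*pi/3)  exp(-4*I*pi/9)  exp(-2*I*pi/9)
  chi_2          1             exp(4*I*pi/9)   exp(8*I*pi/9)   exp(-2*I*pi/3)  exp(-2*I*pi/9)  exp(2*I*pi/9)   exp(2*I*pi/3)   exp(-8*I*pi/9)  exp(-4*I*pi/9)
  chi_3          1             exp(2*I*pi/3)   exp(-2*I*pi/3)  1               exp(2*I*pi/3)   exp(-2*I*pi/3)  1               exp(2*I*pi/3)   exp(-2*I*pi/3)
  chi_4          1             exp(8*I*pi/9)   exp(-2*I*pi/9)  exp(2*I*pi/3)   exp(-4*I*pi/9)  exp(4*I*pi/9)   exp(-2*I*pi/3)  exp(2*I*pi/9)   exp(-8*I*pi/9)
  chi_5          1             exp(-8*I*pi/9)  exp(2*I*pi/9)   exp(-2*I*pi/3)  exp(4*I*pi/9)   exp(-4*I*pi/9)  exp(2*I*pi/3)   exp(-2*I*pi/9)  exp(8*I*pi/9) 
  chi_6          1             exp(-2*I*pi/3)  exp(2*I*pi/3)   1               exp(-2*I*pi/3)  exp(2*I*pi/3)   1               exp(-2*I*pi/3)  exp(2*I*pi/3) 
  chi_7          1             exp(-4*I*pi/9)  exp(-8*I*pi/9)  exp(2*I*pi/3)   exp(2*I*pi/9)   exp(-2*I*pi/9)  exp(-2*I*pi/3)  exp(8*I*pi/9)   exp(4*I*pi/9) 
  chi_8          1             exp(-2*I*pi/9)  exp(-4*I*pi/9)  exp(-2*I*pi/3)  exp(-8*I*pi/9)  exp(8*I*pi/9)   exp(2*I*pi/3)   exp(4*I*pi/9)   exp(2*I*pi/9) 

Spot check: chi_3(5) = zeta_9^(3*5) = zeta_9^15 = exp(-2*I*pi/3).

Z/9Z is abelian, so all 9 irreducible complex representations are 1-dimensional. They are given by chi_k(m) = zeta_9^(k*m) for k = 0,...,8. Row orthogonality: sum_m chi_k(m) conj(chi_l(m)) = 9 * [k = l].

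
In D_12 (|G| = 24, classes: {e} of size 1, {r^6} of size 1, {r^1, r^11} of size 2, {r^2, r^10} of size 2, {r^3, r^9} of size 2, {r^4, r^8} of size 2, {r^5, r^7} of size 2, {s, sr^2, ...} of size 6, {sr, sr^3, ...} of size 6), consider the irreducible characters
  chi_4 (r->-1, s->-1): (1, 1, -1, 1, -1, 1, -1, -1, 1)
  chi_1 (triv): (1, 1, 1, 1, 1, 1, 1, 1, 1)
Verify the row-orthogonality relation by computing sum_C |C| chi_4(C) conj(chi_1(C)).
Sum = 0; so <chi_4, chi_1> = 0 (distinct irreducibles are orthogonal).

Derivation: Compute term by term over conjugacy classes (|C| * chi_4(C) * conj(chi_1(C))):
  1*(1)*conj(1) + 1*(1)*conj(1) + 2*(-1)*conj(1) + 2*(1)*conj(1) + 2*(-1)*conj(1) + 2*(1)*conj(1) + 2*(-1)*conj(1) + 6*(-1)*conj(1) + 6*(1)*conj(1)
  = (1) + (1) + (-2) + (2) + (-2) + (2) + (-2) + (-6) + (6)
  = 0.
Dividing by |G| = 24 gives 0/24 = 0, matching the row-orthogonality relation <chi_4, chi_1> = [chi_4 = chi_1].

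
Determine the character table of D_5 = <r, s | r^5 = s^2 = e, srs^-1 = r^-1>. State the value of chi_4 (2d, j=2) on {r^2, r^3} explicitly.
Conjugacy classes: {e} of size 1, {r^1, r^4} of size 2, {r^2, r^3} of size 2, {s, sr, ..., sr^4} of size 5.
Character table:
  irrep \ class              {e} (size 1)  {r^1, r^4} (size 2)  {r^2, r^3} (size 2)  {s, sr, ..., sr^4} (size 5)
  chi_1 (triv)               1             1                    1                    1                          
  chi_2 (sign: r->1, s->-1)  1             1                    1                    -1                         
  chi_3 (2d, j=1)            2             -1/2 + sqrt(5)/2     -sqrt(5)/2 - 1/2     0                          
  chi_4 (2d, j=2)            2             -sqrt(5)/2 - 1/2     -1/2 + sqrt(5)/2     0                          

Spot check: chi_4 (2d, j=2) on {r^2, r^3} = -1/2 + sqrt(5)/2.

Details: D_5 has order 2*5 = 10 with 4 conjugacy classes, hence 4 irreducibles. Sum of squared dims 1 + 1 + 4 + 4 = 10 = |G|. Linear characters come from the abelianisation; the 2-dimensional irreps have character r^k -> 2*cos(2*pi*j*k/5), reflections -> 0.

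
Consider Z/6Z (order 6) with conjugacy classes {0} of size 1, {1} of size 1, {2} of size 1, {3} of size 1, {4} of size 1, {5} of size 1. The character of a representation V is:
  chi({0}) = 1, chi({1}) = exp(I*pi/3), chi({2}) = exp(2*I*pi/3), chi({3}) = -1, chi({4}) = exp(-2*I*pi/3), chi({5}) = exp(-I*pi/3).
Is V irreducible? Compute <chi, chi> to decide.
Irreducible: <chi, chi> = 1.

Working: <chi, chi> = (1/|G|) sum_C |C| * |chi(C)|^2 = (1/6)[1*|1|^2 + 1*|exp(I*pi/3)|^2 + 1*|exp(2*I*pi/3)|^2 + 1*|-1|^2 + 1*|exp(-2*I*pi/3)|^2 + 1*|exp(-I*pi/3)|^2]
  = (1/6)[(1) + (1) + (1) + (1) + (1) + (1)] = 6/6 = 1.
(Exp terms are combined using exp(i*s)*conj(exp(i*t)) = exp(i*(s-t)), and sums of them are collapsed using the identity that for every m > 1 the m distinct m-th roots of unity sum to 0, e.g. 1 + exp(2*I*pi/3) + exp(-2*I*pi/3) = 0.)
A character is irreducible iff <chi, chi> = 1, so this representation is irreducible.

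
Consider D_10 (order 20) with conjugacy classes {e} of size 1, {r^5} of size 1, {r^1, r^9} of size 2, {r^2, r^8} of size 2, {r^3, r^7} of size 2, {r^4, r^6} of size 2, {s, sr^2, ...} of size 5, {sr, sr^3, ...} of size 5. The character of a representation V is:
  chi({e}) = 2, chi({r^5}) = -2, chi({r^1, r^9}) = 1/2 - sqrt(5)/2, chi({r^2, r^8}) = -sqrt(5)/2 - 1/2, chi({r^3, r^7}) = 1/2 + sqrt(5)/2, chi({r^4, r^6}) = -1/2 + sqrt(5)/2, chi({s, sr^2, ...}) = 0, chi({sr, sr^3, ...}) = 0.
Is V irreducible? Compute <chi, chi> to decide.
Irreducible: <chi, chi> = 1.

Derivation: <chi, chi> = (1/|G|) sum_C |C| * |chi(C)|^2 = (1/20)[1*|2|^2 + 1*|-2|^2 + 2*|1/2 - sqrt(5)/2|^2 + 2*|-sqrt(5)/2 - 1/2|^2 + 2*|1/2 + sqrt(5)/2|^2 + 2*|-1/2 + sqrt(5)/2|^2 + 5*|0|^2 + 5*|0|^2]
  = (1/20)[(4) + (4) + (3 - sqrt(5)) + (sqrt(5) + 3) + (sqrt(5) + 3) + (3 - sqrt(5)) + (0) + (0)] = 20/20 = 1.
A character is irreducible iff <chi, chi> = 1, so this representation is irreducible.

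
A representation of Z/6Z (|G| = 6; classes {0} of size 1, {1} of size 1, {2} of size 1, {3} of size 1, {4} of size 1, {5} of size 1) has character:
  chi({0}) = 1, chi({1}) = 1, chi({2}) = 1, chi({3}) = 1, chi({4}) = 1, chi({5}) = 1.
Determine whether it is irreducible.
Irreducible: <chi, chi> = 1.

Details: <chi, chi> = (1/|G|) sum_C |C| * |chi(C)|^2 = (1/6)[1*|1|^2 + 1*|1|^2 + 1*|1|^2 + 1*|1|^2 + 1*|1|^2 + 1*|1|^2]
  = (1/6)[(1) + (1) + (1) + (1) + (1) + (1)] = 6/6 = 1.
(Exp terms are combined using exp(i*s)*conj(exp(i*t)) = exp(i*(s-t)), and sums of them are collapsed using the identity that for every m > 1 the m distinct m-th roots of unity sum to 0, e.g. 1 + exp(2*I*pi/3) + exp(-2*I*pi/3) = 0.)
A character is irreducible iff <chi, chi> = 1, so this representation is irreducible.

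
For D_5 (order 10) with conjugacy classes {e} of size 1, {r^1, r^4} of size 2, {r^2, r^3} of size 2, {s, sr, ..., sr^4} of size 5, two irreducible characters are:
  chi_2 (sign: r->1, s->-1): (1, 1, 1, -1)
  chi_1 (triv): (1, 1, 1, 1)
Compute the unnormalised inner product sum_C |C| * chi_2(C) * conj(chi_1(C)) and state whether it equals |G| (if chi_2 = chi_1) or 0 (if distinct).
Sum = 0; so <chi_2, chi_1> = 0 (distinct irreducibles are orthogonal).

Argument: Compute term by term over conjugacy classes (|C| * chi_2(C) * conj(chi_1(C))):
  1*(1)*conj(1) + 2*(1)*conj(1) + 2*(1)*conj(1) + 5*(-1)*conj(1)
  = (1) + (2) + (2) + (-5)
  = 0.
Dividing by |G| = 10 gives 0/10 = 0, matching the row-orthogonality relation <chi_2, chi_1> = [chi_2 = chi_1].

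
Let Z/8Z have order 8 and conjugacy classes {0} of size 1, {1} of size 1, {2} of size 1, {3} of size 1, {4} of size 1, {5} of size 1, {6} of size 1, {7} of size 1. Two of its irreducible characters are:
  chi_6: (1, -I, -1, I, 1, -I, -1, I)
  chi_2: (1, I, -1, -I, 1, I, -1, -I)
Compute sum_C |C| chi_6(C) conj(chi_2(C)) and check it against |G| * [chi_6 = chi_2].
Sum = 0; so <chi_6, chi_2> = 0 (distinct irreducibles are orthogonal).

Compute term by term over conjugacy classes (|C| * chi_6(C) * conj(chi_2(C))):
  1*(1)*conj(1) + 1*(-I)*conj(I) + 1*(-1)*conj(-1) + 1*(I)*conj(-I) + 1*(1)*conj(1) + 1*(-I)*conj(I) + 1*(-1)*conj(-1) + 1*(I)*conj(-I)
  = (1) + (-1) + (1) + (-1) + (1) + (-1) + (1) + (-1)
  = 0.
(Exp terms are combined using exp(i*s)*conj(exp(i*t)) = exp(i*(s-t)), and sums of them are collapsed using the identity that for every m > 1 the m distinct m-th roots of unity sum to 0, e.g. 1 + exp(2*I*pi/3) + exp(-2*I*pi/3) = 0.)
Dividing by |G| = 8 gives 0/8 = 0, matching the row-orthogonality relation <chi_6, chi_2> = [chi_6 = chi_2].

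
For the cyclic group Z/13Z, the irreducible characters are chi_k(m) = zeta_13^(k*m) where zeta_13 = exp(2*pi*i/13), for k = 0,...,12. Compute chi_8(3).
chi_8(3) = zeta_13^24 = exp(-4*I*pi/13)

Justification: chi_8(3) = zeta_13^(8*3) = zeta_13^24. Since zeta_13^13 = 1, this equals zeta_13^11 = exp(2*pi*i*11/13) = exp(-4*I*pi/13).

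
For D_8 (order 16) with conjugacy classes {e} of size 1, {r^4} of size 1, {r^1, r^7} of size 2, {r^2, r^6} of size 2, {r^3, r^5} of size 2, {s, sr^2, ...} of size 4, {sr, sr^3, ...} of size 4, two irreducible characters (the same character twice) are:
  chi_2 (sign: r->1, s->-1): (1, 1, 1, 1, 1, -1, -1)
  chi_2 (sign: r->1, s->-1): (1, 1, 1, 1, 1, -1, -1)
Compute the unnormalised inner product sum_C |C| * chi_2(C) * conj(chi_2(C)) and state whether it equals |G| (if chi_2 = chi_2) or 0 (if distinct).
Sum = 16 = |G| = 16; so <chi_2, chi_2> = 1 (norm-1 confirms irreducibility).

Argument: Compute term by term over conjugacy classes (|C| * chi_2(C) * conj(chi_2(C))):
  1*(1)*conj(1) + 1*(1)*conj(1) + 2*(1)*conj(1) + 2*(1)*conj(1) + 2*(1)*conj(1) + 4*(-1)*conj(-1) + 4*(-1)*conj(-1)
  = (1) + (1) + (2) + (2) + (2) + (4) + (4)
  = 16.
Dividing by |G| = 16 gives 16/16 = 1, matching the row-orthogonality relation <chi_2, chi_2> = [chi_2 = chi_2].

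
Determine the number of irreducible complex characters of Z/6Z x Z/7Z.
42

Why: The number of irreducible complex representations of a finite group equals its number of conjugacy classes. Z/6Z x Z/7Z is abelian of order 42, so every element is its own conjugacy class: 42 classes, so Z/6Z x Z/7Z (order 42) has exactly 42 irreducible complex representations.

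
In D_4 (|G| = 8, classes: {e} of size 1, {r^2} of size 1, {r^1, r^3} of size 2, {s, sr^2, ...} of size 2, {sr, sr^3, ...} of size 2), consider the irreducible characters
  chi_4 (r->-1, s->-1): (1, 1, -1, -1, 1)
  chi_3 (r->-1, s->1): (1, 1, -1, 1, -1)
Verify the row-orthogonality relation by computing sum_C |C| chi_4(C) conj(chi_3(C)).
Sum = 0; so <chi_4, chi_3> = 0 (distinct irreducibles are orthogonal).

Explanation: Compute term by term over conjugacy classes (|C| * chi_4(C) * conj(chi_3(C))):
  1*(1)*conj(1) + 1*(1)*conj(1) + 2*(-1)*conj(-1) + 2*(-1)*conj(1) + 2*(1)*conj(-1)
  = (1) + (1) + (2) + (-2) + (-2)
  = 0.
Dividing by |G| = 8 gives 0/8 = 0, matching the row-orthogonality relation <chi_4, chi_3> = [chi_4 = chi_3].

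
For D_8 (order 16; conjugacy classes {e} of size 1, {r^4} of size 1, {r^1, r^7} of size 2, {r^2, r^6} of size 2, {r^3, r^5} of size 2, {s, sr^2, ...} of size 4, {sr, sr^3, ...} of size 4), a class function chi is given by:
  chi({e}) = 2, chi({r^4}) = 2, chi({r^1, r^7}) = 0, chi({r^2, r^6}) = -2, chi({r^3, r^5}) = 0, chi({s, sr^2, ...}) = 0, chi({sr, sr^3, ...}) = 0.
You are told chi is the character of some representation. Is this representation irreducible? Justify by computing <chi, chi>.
Irreducible: <chi, chi> = 1.

Reasoning: <chi, chi> = (1/|G|) sum_C |C| * |chi(C)|^2 = (1/16)[1*|2|^2 + 1*|2|^2 + 2*|0|^2 + 2*|-2|^2 + 2*|0|^2 + 4*|0|^2 + 4*|0|^2]
  = (1/16)[(4) + (4) + (0) + (8) + (0) + (0) + (0)] = 16/16 = 1.
A character is irreducible iff <chi, chi> = 1, so this representation is irreducible.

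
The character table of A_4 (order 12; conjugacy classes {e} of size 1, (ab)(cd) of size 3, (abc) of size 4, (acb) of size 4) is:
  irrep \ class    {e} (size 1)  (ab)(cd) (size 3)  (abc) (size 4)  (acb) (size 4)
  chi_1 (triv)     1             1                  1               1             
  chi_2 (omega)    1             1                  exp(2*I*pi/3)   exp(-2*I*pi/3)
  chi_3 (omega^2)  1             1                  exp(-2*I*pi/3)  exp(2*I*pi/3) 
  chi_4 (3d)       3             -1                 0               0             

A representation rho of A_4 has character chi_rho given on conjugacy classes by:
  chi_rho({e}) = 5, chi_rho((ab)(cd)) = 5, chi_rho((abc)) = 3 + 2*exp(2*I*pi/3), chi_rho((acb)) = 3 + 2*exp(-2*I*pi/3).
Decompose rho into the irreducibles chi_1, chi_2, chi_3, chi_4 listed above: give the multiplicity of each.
Multiplicities: chi_1: 3, chi_2: 2, chi_3: 0, chi_4: 0.

Explanation: Use <chi_rho, chi> = (1/|G|) sum_C |C| * chi_rho(C) * conj(chi(C)) with |G| = 12 for each irreducible chi in the table:
  <chi_rho, chi_1> = (1/12)[1*(5)*conj(1) + 3*(5)*conj(1) + 4*(3 + 2*exp(2*I*pi/3))*conj(1) + 4*(3 + 2*exp(-2*I*pi/3))*conj(1)]
      = (1/12)[(5) + (15) + (12 + 8*exp(2*I*pi/3)) + (12 + 8*exp(-2*I*pi/3))] = 36/12 = 3
  <chi_rho, chi_2> = (1/12)[1*(5)*conj(1) + 3*(5)*conj(1) + 4*(3 + 2*exp(2*I*pi/3))*conj(exp(2*I*pi/3)) + 4*(3 + 2*exp(-2*I*pi/3))*conj(exp(-2*I*pi/3))]
      = (1/12)[(5) + (15) + (8 + 12*exp(-2*I*pi/3)) + (8 + 12*exp(2*I*pi/3))] = 24/12 = 2
  <chi_rho, chi_3> = (1/12)[1*(5)*conj(1) + 3*(5)*conj(1) + 4*(3 + 2*exp(2*I*pi/3))*conj(exp(-2*I*pi/3)) + 4*(3 + 2*exp(-2*I*pi/3))*conj(exp(2*I*pi/3))]
      = (1/12)[(5) + (15) + (8*exp(-2*I*pi/3) + 12*exp(2*I*pi/3)) + (12*exp(-2*I*pi/3) + 8*exp(2*I*pi/3))] = 0/12 = 0
  <chi_rho, chi_4> = (1/12)[1*(5)*conj(3) + 3*(5)*conj(-1) + 4*(3 + 2*exp(2*I*pi/3))*conj(0) + 4*(3 + 2*exp(-2*I*pi/3))*conj(0)]
      = (1/12)[(15) + (-15) + (0) + (0)] = 0/12 = 0
(Exp terms are combined using exp(i*s)*conj(exp(i*t)) = exp(i*(s-t)), and sums of them are collapsed using the identity that for every m > 1 the m distinct m-th roots of unity sum to 0, e.g. 1 + exp(2*I*pi/3) + exp(-2*I*pi/3) = 0.)
Dimension check: dim(rho) = sum (mult * dim) = 3*1 + 2*1 + 0*1 + 0*3 = 5 = chi_rho(e) = 5.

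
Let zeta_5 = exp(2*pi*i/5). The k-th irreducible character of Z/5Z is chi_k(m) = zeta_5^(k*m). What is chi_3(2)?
chi_3(2) = zeta_5^6 = exp(2*I*pi/5)

Proof sketch: chi_3(2) = zeta_5^(3*2) = zeta_5^6. Since zeta_5^5 = 1, this equals zeta_5^1 = exp(2*pi*i*1/5) = exp(2*I*pi/5).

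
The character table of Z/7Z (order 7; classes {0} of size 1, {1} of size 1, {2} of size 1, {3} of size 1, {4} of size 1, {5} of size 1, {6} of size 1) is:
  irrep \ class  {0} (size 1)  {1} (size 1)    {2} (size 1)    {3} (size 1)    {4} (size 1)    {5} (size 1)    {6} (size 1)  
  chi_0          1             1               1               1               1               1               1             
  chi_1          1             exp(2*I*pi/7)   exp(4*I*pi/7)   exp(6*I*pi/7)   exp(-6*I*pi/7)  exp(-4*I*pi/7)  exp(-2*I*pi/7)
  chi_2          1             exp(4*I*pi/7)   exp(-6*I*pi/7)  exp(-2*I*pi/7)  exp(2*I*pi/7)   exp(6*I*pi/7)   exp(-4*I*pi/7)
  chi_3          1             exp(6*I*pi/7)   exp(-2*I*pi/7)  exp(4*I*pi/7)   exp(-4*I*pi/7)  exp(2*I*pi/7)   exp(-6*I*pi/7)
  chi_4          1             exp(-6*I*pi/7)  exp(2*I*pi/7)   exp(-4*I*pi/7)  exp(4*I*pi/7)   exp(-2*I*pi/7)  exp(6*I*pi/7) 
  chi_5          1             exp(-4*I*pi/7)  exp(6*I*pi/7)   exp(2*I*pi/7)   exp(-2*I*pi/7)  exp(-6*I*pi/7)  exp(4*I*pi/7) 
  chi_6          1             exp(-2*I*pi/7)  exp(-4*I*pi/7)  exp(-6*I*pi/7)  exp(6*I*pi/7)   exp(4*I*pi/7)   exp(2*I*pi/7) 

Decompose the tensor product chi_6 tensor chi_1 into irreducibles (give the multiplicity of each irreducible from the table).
chi_6 tensor chi_1 = chi_0 (all other irreducibles have multiplicity 0).

Derivation: The character of a tensor product is the pointwise product (chi_6 * chi_1)(C) = chi_6(C) * chi_1(C):
  {0}: (1)*(1), {1}: (exp(-2*I*pi/7))*(exp(2*I*pi/7)), {2}: (exp(-4*I*pi/7))*(exp(4*I*pi/7)), {3}: (exp(-6*I*pi/7))*(exp(6*I*pi/7)), {4}: (exp(6*I*pi/7))*(exp(-6*I*pi/7)), {5}: (exp(4*I*pi/7))*(exp(-4*I*pi/7)), {6}: (exp(2*I*pi/7))*(exp(-2*I*pi/7))
so (chi_6 * chi_1) takes values
  {0} -> 1, {1} -> 1, {2} -> 1, {3} -> 1, {4} -> 1, {5} -> 1, {6} -> 1.
Now take the inner product of this character with each irreducible chi from the table, <chi_6*chi_1, chi> = (1/7) sum_C |C| (chi_6*chi_1)(C) conj(chi(C)):
  <chi_6*chi_1, chi_0> = (1/7)[1*(1)*conj(1) + 1*(1)*conj(1) + 1*(1)*conj(1) + 1*(1)*conj(1) + 1*(1)*conj(1) + 1*(1)*conj(1) + 1*(1)*conj(1)]
      = (1/7)[(1) + (1) + (1) + (1) + (1) + (1) + (1)] = 7/7 = 1
  <chi_6*chi_1, chi_1> = (1/7)[1*(1)*conj(1) + 1*(1)*conj(exp(2*I*pi/7)) + 1*(1)*conj(exp(4*I*pi/7)) + 1*(1)*conj(exp(6*I*pi/7)) + 1*(1)*conj(exp(-6*I*pi/7)) + 1*(1)*conj(exp(-4*I*pi/7)) + 1*(1)*conj(exp(-2*I*pi/7))]
      = (1/7)[(1) + (exp(-2*I*pi/7)) + (exp(-4*I*pi/7)) + (exp(-6*I*pi/7)) + (exp(6*I*pi/7)) + (exp(4*I*pi/7)) + (exp(2*I*pi/7))] = 0/7 = 0
  <chi_6*chi_1, chi_2> = (1/7)[1*(1)*conj(1) + 1*(1)*conj(exp(4*I*pi/7)) + 1*(1)*conj(exp(-6*I*pi/7)) + 1*(1)*conj(exp(-2*I*pi/7)) + 1*(1)*conj(exp(2*I*pi/7)) + 1*(1)*conj(exp(6*I*pi/7)) + 1*(1)*conj(exp(-4*I*pi/7))]
      = (1/7)[(1) + (exp(-4*I*pi/7)) + (exp(6*I*pi/7)) + (exp(2*I*pi/7)) + (exp(-2*I*pi/7)) + (exp(-6*I*pi/7)) + (exp(4*I*pi/7))] = 0/7 = 0
  <chi_6*chi_1, chi_3> = (1/7)[1*(1)*conj(1) + 1*(1)*conj(exp(6*I*pi/7)) + 1*(1)*conj(exp(-2*I*pi/7)) + 1*(1)*conj(exp(4*I*pi/7)) + 1*(1)*conj(exp(-4*I*pi/7)) + 1*(1)*conj(exp(2*I*pi/7)) + 1*(1)*conj(exp(-6*I*pi/7))]
      = (1/7)[(1) + (exp(-6*I*pi/7)) + (exp(2*I*pi/7)) + (exp(-4*I*pi/7)) + (exp(4*I*pi/7)) + (exp(-2*I*pi/7)) + (exp(6*I*pi/7))] = 0/7 = 0
  <chi_6*chi_1, chi_4> = (1/7)[1*(1)*conj(1) + 1*(1)*conj(exp(-6*I*pi/7)) + 1*(1)*conj(exp(2*I*pi/7)) + 1*(1)*conj(exp(-4*I*pi/7)) + 1*(1)*conj(exp(4*I*pi/7)) + 1*(1)*conj(exp(-2*I*pi/7)) + 1*(1)*conj(exp(6*I*pi/7))]
      = (1/7)[(1) + (exp(6*I*pi/7)) + (exp(-2*I*pi/7)) + (exp(4*I*pi/7)) + (exp(-4*I*pi/7)) + (exp(2*I*pi/7)) + (exp(-6*I*pi/7))] = 0/7 = 0
  <chi_6*chi_1, chi_5> = (1/7)[1*(1)*conj(1) + 1*(1)*conj(exp(-4*I*pi/7)) + 1*(1)*conj(exp(6*I*pi/7)) + 1*(1)*conj(exp(2*I*pi/7)) + 1*(1)*conj(exp(-2*I*pi/7)) + 1*(1)*conj(exp(-6*I*pi/7)) + 1*(1)*conj(exp(4*I*pi/7))]
      = (1/7)[(1) + (exp(4*I*pi/7)) + (exp(-6*I*pi/7)) + (exp(-2*I*pi/7)) + (exp(2*I*pi/7)) + (exp(6*I*pi/7)) + (exp(-4*I*pi/7))] = 0/7 = 0
  <chi_6*chi_1, chi_6> = (1/7)[1*(1)*conj(1) + 1*(1)*conj(exp(-2*I*pi/7)) + 1*(1)*conj(exp(-4*I*pi/7)) + 1*(1)*conj(exp(-6*I*pi/7)) + 1*(1)*conj(exp(6*I*pi/7)) + 1*(1)*conj(exp(4*I*pi/7)) + 1*(1)*conj(exp(2*I*pi/7))]
      = (1/7)[(1) + (exp(2*I*pi/7)) + (exp(4*I*pi/7)) + (exp(6*I*pi/7)) + (exp(-6*I*pi/7)) + (exp(-4*I*pi/7)) + (exp(-2*I*pi/7))] = 0/7 = 0
(Exp terms are combined using exp(i*s)*conj(exp(i*t)) = exp(i*(s-t)), and sums of them are collapsed using the identity that for every m > 1 the m distinct m-th roots of unity sum to 0, e.g. 1 + exp(2*I*pi/3) + exp(-2*I*pi/3) = 0.)
Hence the multiplicities are chi_0: 1. Dimension check: dim(chi_6)*dim(chi_1) = 1*1 = 1 and sum (mult * dim) = 1*1 = 1.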